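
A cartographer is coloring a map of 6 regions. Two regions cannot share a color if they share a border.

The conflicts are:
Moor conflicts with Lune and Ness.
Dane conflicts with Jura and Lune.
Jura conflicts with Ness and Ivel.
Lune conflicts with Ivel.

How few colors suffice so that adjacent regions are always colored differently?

The cycle Moor-Lune-Ivel-Jura-Ness-Moor has odd length 5, so it cannot be 2-colored; at least 3 colors are needed.
3 colors suffice: color 1 → {Jura, Lune}; color 2 → {Dane, Ness, Ivel}; color 3 → {Moor}. No two conflicting regions share a color.

3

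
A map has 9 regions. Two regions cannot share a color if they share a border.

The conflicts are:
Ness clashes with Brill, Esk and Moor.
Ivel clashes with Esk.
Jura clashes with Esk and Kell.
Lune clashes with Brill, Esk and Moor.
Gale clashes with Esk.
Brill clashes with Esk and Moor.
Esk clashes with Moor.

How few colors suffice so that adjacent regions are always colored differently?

Ness, Brill, Esk, Moor all conflict with each other, so at least 4 colors are needed.
A valid assignment using 4 colors: Ness=4, Ivel=2, Jura=2, Lune=4, Gale=2, Brill=2, Esk=1, Moor=3, Kell=1. Every pair that conflicts lands in different colors.

4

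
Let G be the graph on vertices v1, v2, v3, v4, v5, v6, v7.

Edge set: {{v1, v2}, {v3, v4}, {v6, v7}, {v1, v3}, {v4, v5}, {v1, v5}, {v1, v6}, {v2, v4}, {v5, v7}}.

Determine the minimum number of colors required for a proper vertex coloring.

v1 and v2 are adjacent, so at least 2 colors are needed.
One proper 2-coloring: v1=red, v2=blue, v3=blue, v4=red, v5=blue, v6=blue, v7=red. Every edge joins two different colors.

2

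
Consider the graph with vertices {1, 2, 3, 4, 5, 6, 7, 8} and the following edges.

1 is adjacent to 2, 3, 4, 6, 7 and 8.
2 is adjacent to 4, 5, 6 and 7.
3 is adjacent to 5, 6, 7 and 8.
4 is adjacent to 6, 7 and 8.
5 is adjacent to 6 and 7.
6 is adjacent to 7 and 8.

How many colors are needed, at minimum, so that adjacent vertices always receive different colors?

1, 2, 4, 6, 7 are pairwise adjacent (a clique of size 5), so at least 5 colors are needed.
5 colors suffice: color a → {6}; color b → {1, 5}; color c → {7, 8}; color d → {3, 4}; color e → {2}. Each edge has distinct colors on its endpoints.

5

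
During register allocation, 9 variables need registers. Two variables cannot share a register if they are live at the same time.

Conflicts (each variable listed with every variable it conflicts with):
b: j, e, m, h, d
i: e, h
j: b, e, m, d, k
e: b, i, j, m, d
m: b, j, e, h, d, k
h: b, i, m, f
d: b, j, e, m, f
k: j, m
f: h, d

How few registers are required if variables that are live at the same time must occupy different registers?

5

b, j, e, m, d are mutually in conflict, so at least 5 registers are needed.
5 registers suffice: register 1 → {i, m, f}; register 2 → {b, k}; register 3 → {j, h}; register 4 → {e}; register 5 → {d}. No two conflicting variables share a register.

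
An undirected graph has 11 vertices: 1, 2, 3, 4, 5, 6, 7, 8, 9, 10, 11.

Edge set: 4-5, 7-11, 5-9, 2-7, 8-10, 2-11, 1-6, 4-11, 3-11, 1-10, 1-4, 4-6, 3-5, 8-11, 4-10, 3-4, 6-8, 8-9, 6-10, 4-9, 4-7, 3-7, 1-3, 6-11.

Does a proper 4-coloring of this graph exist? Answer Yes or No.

The chromatic number is 4. 1, 4, 6, 10 are mutually adjacent (a clique of size 4), so at least 4 colors are needed.
A valid assignment using 4 colors: 1=d, 2=a, 3=c, 4=a, 5=b, 6=c, 7=d, 8=a, 9=c, 10=b, 11=b.
That is already a proper 4-coloring.

Yes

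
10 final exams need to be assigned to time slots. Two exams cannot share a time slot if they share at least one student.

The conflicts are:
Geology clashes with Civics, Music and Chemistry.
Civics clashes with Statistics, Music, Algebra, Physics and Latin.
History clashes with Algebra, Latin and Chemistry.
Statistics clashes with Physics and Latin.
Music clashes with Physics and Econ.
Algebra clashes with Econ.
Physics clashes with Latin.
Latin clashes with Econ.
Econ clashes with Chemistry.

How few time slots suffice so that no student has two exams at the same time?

Civics, Statistics, Physics, Latin all conflict with each other, so at least 4 time slots are needed.
4 time slots suffice: time slot 1 → {Civics, History, Econ}; time slot 2 → {Music, Algebra, Latin, Chemistry}; time slot 3 → {Geology, Physics}; time slot 4 → {Statistics}. No two conflicting exams share a time slot.

4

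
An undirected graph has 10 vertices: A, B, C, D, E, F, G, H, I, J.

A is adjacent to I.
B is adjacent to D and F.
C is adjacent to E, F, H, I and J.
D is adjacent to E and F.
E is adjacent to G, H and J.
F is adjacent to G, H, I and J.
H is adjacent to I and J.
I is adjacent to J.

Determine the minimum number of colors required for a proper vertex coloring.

5

C, F, H, I, J are pairwise adjacent (a clique of size 5), so at least 5 colors are needed.
A valid assignment using 5 colors: A=red, B=green, C=blue, D=blue, E=red, F=red, G=blue, H=green, I=yellow, J=purple. Each edge has distinct colors on its endpoints.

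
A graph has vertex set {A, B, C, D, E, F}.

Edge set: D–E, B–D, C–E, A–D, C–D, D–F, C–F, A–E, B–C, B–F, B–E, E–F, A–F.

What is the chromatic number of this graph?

B, C, D, E, F are pairwise adjacent (a clique of size 5), so at least 5 colors are needed.
5 colors suffice: A=yellow, B=yellow, C=purple, D=green, E=blue, F=red. No two adjacent vertices share a color.

5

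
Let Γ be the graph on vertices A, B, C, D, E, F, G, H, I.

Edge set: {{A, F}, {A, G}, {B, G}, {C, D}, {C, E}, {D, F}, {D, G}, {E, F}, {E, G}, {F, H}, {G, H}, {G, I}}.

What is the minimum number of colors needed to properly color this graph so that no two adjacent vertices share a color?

C and D are adjacent, so at least 2 colors are needed.
2 colors suffice: color red → {C, F, G}; color blue → {A, B, D, E, H, I}. Each edge has distinct colors on its endpoints.

2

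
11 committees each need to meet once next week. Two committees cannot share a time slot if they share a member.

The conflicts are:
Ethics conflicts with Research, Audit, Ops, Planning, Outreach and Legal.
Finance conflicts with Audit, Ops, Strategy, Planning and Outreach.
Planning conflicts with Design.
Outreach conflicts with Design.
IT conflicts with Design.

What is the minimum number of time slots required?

2

Ethics and Ops conflict, so at least 2 time slots are needed.
A valid assignment using 2 time slots: Ethics=1, Finance=1, Research=2, Audit=2, Ops=2, Strategy=2, Planning=2, Outreach=2, IT=2, Design=1, Legal=2. Each listed conflict is separated.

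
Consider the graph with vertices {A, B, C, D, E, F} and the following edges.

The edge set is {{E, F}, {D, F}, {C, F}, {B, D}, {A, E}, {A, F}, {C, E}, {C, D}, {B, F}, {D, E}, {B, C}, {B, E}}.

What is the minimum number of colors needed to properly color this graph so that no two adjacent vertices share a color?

B, C, D, E, F are pairwise adjacent (a clique of size 5), so at least 5 colors are needed.
5 colors suffice: color 1 → {E}; color 2 → {F}; color 3 → {A, D}; color 4 → {C}; color 5 → {B}. No two adjacent vertices share a color.

5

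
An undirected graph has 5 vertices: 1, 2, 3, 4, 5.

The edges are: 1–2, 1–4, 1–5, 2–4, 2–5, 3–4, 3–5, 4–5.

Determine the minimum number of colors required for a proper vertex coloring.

4

1, 2, 4, 5 form a clique, so at least 4 colors are needed.
4 colors suffice: color red → {4}; color blue → {5}; color green → {1, 3}; color yellow → {2}. Every edge joins two different colors.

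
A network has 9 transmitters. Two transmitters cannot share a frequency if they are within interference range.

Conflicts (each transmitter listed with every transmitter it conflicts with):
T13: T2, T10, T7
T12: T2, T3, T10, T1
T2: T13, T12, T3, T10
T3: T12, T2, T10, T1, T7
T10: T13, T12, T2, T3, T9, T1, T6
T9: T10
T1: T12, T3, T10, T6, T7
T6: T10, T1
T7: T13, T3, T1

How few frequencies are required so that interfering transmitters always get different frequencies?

4

T12, T2, T3, T10 are mutually in conflict, so at least 4 frequencies are needed.
4 frequencies suffice: T13=3, T12=4, T2=2, T3=3, T10=1, T9=2, T1=2, T6=3, T7=1. Every pair that conflicts lands in different frequencies.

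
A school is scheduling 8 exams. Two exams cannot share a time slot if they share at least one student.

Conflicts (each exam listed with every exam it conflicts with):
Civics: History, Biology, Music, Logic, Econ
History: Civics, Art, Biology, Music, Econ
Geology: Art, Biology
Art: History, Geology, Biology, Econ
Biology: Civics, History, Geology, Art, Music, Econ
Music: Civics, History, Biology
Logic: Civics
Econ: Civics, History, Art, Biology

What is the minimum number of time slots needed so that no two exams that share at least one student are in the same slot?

4

Civics, History, Biology, Econ pairwise conflict, so at least 4 time slots are needed.
A valid assignment using 4 time slots: Civics=2, History=3, Geology=3, Art=2, Biology=1, Music=4, Logic=1, Econ=4. Each listed conflict is separated.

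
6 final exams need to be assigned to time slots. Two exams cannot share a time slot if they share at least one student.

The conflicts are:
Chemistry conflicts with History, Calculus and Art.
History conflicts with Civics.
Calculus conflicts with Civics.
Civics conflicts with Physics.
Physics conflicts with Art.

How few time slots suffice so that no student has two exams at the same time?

3

The cycle Physics-Civics-Calculus-Chemistry-Art-Physics has odd length 5, so it cannot be 2-colored; at least 3 time slots are needed.
3 time slots suffice: time slot 1 → {Chemistry, Civics}; time slot 2 → {History, Calculus, Physics}; time slot 3 → {Art}. Each listed conflict is separated.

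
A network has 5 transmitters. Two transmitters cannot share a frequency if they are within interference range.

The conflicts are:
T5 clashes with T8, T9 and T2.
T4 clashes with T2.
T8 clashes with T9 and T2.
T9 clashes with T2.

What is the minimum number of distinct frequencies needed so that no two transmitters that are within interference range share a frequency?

T5, T8, T9, T2 all conflict with each other, so at least 4 frequencies are needed.
A valid assignment using 4 frequencies: T5=4, T4=2, T8=3, T9=2, T2=1. Each listed conflict is separated.

4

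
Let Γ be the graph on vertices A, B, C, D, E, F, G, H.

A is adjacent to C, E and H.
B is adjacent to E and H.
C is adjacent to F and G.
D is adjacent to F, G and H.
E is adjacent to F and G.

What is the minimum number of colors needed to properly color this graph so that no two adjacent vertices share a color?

The cycle D-G-C-A-H-D has odd length 5, so it cannot be 2-colored; at least 3 colors are needed.
A valid assignment using 3 colors: A=green, B=green, C=red, D=red, E=red, F=blue, G=blue, H=blue. Each edge has distinct colors on its endpoints.

3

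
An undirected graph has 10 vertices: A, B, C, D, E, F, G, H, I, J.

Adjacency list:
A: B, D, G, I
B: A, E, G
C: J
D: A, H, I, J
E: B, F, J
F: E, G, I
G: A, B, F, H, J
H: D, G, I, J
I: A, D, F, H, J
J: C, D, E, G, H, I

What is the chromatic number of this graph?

4

D, H, I, J are mutually adjacent (a clique of size 4), so at least 4 colors are needed.
A valid assignment using 4 colors: A=1, B=3, C=2, D=3, E=2, F=1, G=2, H=4, I=2, J=1. Each edge has distinct colors on its endpoints.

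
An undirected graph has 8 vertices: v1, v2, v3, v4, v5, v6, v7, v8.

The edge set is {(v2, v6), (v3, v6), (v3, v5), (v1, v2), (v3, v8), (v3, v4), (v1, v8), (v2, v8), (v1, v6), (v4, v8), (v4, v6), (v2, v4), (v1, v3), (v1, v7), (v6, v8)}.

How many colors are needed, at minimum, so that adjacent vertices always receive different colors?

4

v1, v3, v6, v8 are mutually adjacent (a clique of size 4), so at least 4 colors are needed.
4 colors suffice: color 1 → {v1, v4, v5}; color 2 → {v6, v7}; color 3 → {v2, v3}; color 4 → {v8}. Each edge has distinct colors on its endpoints.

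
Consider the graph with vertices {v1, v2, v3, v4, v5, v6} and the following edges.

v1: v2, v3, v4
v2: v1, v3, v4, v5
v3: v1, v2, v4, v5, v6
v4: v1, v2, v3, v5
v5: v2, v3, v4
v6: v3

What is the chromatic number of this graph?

v1, v2, v3, v4 form a clique, so at least 4 colors are needed.
4 colors suffice: v1=yellow, v2=green, v3=red, v4=blue, v5=yellow, v6=blue. No two adjacent vertices share a color.

4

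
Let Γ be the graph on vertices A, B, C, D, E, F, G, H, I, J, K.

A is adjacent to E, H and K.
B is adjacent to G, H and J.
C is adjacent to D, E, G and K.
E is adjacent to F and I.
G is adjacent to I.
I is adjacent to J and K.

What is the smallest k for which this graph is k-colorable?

B and H are adjacent, so at least 2 colors are needed.
2 colors suffice: color 1 → {D, E, G, H, J, K}; color 2 → {A, B, C, F, I}. Every edge joins two different colors.

2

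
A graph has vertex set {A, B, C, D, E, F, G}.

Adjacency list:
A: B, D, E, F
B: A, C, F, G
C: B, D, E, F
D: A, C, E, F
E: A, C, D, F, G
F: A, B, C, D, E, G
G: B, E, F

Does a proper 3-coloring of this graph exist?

No

A, D, E, F are pairwise adjacent (a clique of size 4), so at least 4 colors are needed.
So 3 colors are not enough.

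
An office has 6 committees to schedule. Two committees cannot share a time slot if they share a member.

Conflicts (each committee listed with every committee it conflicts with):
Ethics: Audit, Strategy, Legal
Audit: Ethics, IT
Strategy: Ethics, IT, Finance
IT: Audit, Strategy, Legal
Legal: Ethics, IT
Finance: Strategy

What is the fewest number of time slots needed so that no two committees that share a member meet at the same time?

2

IT and Legal conflict, so at least 2 time slots are needed.
Using 2 time slots: Ethics=2, Audit=1, Strategy=1, IT=2, Legal=1, Finance=2. No two conflicting committees share a time slot.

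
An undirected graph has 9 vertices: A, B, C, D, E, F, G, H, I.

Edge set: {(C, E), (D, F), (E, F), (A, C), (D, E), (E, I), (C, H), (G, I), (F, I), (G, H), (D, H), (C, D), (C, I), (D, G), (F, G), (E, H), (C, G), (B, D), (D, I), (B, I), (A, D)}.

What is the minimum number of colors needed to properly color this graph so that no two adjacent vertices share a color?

4

D, F, G, I are pairwise adjacent (a clique of size 4), so at least 4 colors are needed.
One proper 4-coloring: A=blue, B=green, C=green, D=red, E=yellow, F=green, G=yellow, H=blue, I=blue. No two adjacent vertices share a color.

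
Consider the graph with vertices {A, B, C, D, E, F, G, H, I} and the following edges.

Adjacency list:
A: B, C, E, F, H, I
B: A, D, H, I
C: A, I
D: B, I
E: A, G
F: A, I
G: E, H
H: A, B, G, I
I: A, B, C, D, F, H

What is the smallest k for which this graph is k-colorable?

A, B, H, I form a clique, so at least 4 colors are needed.
4 colors suffice: color 1 → {A, D, G}; color 2 → {E, I}; color 3 → {B, C, F}; color 4 → {H}. No two adjacent vertices share a color.

4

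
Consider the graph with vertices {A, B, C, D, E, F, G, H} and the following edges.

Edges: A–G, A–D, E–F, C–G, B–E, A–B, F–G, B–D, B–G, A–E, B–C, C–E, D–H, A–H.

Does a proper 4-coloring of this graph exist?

Yes

The chromatic number is 3. A, D, H are mutually adjacent, so at least 3 colors are needed.
3 colors suffice: color red → {A, C, F}; color blue → {B, H}; color green → {D, E, G}.
Since 4 ≥ 3, a proper 4-coloring certainly exists.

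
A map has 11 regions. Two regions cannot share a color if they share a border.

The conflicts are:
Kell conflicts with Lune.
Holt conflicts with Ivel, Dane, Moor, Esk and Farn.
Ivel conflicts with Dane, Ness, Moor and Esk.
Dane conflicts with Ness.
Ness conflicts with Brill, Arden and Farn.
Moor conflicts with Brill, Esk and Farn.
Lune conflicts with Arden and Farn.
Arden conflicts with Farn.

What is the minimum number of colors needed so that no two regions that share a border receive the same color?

4

Holt, Ivel, Moor, Esk all conflict with each other, so at least 4 colors are needed.
One proper 4-coloring: Kell=2, Holt=3, Ivel=2, Dane=4, Ness=1, Moor=1, Brill=2, Lune=1, Esk=4, Arden=3, Farn=2. Every pair that conflicts lands in different colors.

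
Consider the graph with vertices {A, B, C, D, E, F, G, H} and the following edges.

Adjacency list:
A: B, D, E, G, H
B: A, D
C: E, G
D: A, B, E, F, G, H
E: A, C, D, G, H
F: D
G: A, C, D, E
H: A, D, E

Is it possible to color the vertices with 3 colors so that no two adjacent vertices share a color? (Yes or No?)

A, D, E, H are pairwise adjacent (a clique of size 4), so at least 4 colors are needed.
So 3 colors are not enough.

No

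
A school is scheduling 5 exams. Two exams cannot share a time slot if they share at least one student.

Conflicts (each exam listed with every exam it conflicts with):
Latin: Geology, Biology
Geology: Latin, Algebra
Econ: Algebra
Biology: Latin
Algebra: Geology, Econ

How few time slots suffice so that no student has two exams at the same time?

2

Econ and Algebra conflict, so at least 2 time slots are needed.
Using 2 time slots: Latin=2, Geology=1, Econ=1, Biology=1, Algebra=2. No two conflicting exams share a time slot.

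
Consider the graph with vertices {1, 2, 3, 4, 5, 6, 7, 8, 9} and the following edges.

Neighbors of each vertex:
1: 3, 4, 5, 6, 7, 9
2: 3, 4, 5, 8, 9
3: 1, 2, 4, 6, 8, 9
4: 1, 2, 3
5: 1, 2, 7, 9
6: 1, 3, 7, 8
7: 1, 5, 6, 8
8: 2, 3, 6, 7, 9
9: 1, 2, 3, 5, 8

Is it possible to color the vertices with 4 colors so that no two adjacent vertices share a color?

The chromatic number is 4. 2, 3, 8, 9 are mutually adjacent (a clique of size 4), so at least 4 colors are needed.
4 colors suffice: 1=red, 2=red, 3=blue, 4=green, 5=yellow, 6=green, 7=blue, 8=yellow, 9=green.
That is already a proper 4-coloring.

Yes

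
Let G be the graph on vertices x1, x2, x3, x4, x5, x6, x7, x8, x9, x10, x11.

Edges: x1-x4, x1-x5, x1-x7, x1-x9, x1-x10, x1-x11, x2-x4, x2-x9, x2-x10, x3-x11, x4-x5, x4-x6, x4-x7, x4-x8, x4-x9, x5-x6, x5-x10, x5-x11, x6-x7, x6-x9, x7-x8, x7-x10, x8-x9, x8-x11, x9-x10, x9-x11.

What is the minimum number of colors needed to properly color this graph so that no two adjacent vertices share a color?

3

x1, x5, x10 form a triangle, so at least 3 colors are needed.
3 colors suffice: color 1 → {x4, x10, x11}; color 2 → {x3, x5, x7, x9}; color 3 → {x1, x2, x6, x8}. No two adjacent vertices share a color.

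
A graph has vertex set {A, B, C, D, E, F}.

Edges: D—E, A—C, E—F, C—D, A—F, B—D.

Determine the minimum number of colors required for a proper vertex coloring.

The cycle F-E-D-C-A-F has odd length 5, so it cannot be 2-colored; at least 3 colors are needed.
3 colors suffice: A=red, B=blue, C=blue, D=red, E=blue, F=green. Each edge has distinct colors on its endpoints.

3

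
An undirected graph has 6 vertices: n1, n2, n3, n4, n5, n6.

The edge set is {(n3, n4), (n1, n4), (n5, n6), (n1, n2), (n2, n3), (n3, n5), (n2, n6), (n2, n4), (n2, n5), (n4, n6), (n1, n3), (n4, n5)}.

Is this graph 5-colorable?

The chromatic number is 4. n1, n2, n3, n4 are mutually adjacent (a clique of size 4), so at least 4 colors are needed.
4 colors suffice: n1=4, n2=1, n3=3, n4=2, n5=4, n6=3.
Since 5 ≥ 4, a proper 5-coloring certainly exists.

Yes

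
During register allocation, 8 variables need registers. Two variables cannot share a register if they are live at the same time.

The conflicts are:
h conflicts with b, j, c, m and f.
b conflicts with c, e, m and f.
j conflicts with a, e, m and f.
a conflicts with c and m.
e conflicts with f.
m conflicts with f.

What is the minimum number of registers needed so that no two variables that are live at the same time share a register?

h, j, m, f all conflict with each other, so at least 4 registers are needed.
A valid assignment using 4 registers: h=4, b=1, j=1, a=3, c=2, e=2, m=2, f=3. Every pair that conflicts lands in different registers.

4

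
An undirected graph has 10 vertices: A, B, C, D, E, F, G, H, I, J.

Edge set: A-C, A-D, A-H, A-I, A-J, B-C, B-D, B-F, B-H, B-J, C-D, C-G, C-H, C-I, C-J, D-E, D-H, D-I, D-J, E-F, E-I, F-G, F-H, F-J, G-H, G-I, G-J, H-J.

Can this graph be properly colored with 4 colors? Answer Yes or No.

A, C, D, H, J are pairwise adjacent (a clique of size 5), so at least 5 colors are needed.
So 4 colors are not enough.

No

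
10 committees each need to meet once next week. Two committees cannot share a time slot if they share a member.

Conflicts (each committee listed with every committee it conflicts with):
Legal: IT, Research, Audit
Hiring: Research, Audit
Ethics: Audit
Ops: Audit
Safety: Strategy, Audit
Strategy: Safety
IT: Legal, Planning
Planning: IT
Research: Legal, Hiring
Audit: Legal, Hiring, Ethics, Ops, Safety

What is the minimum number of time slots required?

Ops and Audit conflict, so at least 2 time slots are needed.
2 time slots suffice: time slot 1 → {Strategy, IT, Research, Audit}; time slot 2 → {Legal, Hiring, Ethics, Ops, Safety, Planning}. Each listed conflict is separated.

2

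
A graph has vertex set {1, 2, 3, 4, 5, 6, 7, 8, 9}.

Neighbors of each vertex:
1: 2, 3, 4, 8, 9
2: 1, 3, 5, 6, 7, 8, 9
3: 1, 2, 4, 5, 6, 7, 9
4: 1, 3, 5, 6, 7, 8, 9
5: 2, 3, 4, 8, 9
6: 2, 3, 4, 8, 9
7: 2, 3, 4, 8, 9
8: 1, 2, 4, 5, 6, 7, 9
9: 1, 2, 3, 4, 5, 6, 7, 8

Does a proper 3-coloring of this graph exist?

2, 3, 5, 9 form a clique, so at least 4 colors are needed.
So 3 colors are not enough.

No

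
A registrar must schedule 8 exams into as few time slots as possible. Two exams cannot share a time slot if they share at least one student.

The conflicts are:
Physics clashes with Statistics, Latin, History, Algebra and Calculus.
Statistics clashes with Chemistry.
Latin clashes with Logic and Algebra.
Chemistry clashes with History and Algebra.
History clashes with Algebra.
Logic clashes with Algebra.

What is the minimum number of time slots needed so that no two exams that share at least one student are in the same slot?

Chemistry, History, Algebra are mutually in conflict, so at least 3 time slots are needed.
3 time slots suffice: Physics=2, Statistics=1, Latin=3, Chemistry=2, History=3, Logic=2, Algebra=1, Calculus=1. No two conflicting exams share a time slot.

3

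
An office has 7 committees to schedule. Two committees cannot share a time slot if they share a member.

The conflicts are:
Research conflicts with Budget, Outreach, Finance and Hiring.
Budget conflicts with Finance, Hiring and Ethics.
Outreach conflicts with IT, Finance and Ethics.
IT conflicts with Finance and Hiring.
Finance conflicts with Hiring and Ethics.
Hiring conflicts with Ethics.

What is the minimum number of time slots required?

4

Research, Budget, Finance, Hiring all conflict with each other, so at least 4 time slots are needed.
Using 4 time slots: Research=3, Budget=4, Outreach=2, IT=3, Finance=1, Hiring=2, Ethics=3. Every pair that conflicts lands in different time slots.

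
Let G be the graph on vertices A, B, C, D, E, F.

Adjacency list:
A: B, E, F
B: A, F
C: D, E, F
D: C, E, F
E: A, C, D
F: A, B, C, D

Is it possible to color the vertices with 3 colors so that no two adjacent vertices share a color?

Yes

The chromatic number is 3. C, D, F are pairwise adjacent, so at least 3 colors are needed.
One proper 3-coloring: A=blue, B=green, C=green, D=blue, E=red, F=red.
That is already a proper 3-coloring.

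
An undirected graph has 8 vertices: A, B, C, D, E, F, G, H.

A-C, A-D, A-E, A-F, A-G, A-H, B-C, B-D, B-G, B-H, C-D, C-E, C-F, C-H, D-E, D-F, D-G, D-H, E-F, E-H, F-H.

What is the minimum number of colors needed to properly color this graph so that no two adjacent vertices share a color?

6

A, C, D, E, F, H form a clique, so at least 6 colors are needed.
6 colors suffice: color 1 → {D}; color 2 → {C, G}; color 3 → {H}; color 4 → {A, B}; color 5 → {E}; color 6 → {F}. Each edge has distinct colors on its endpoints.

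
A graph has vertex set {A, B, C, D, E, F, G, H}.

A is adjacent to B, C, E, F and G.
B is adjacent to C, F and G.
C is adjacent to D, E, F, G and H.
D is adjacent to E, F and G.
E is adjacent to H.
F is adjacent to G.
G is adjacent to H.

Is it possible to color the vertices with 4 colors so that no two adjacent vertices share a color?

No

A, B, C, F, G are mutually adjacent (a clique of size 5), so at least 5 colors are needed.
So 4 colors are not enough.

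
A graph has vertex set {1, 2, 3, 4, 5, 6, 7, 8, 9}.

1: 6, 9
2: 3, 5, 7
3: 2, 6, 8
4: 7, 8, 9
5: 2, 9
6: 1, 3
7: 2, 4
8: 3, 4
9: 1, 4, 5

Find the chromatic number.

The cycle 7-2-3-8-4-7 has odd length 5, so it cannot be 2-colored; at least 3 colors are needed.
3 colors suffice: 1=b, 2=b, 3=a, 4=b, 5=c, 6=c, 7=a, 8=c, 9=a. Every edge joins two different colors.

3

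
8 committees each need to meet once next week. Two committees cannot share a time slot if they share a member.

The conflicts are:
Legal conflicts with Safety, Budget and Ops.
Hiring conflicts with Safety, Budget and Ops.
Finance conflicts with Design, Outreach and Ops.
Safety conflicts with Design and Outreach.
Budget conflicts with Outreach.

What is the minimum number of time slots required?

3

The cycle Design-Safety-Hiring-Ops-Finance-Design has odd length 5, so it cannot be 2-colored; at least 3 time slots are needed.
A valid assignment using 3 time slots: Legal=2, Hiring=2, Finance=3, Safety=1, Budget=1, Design=2, Outreach=2, Ops=1. Each listed conflict is separated.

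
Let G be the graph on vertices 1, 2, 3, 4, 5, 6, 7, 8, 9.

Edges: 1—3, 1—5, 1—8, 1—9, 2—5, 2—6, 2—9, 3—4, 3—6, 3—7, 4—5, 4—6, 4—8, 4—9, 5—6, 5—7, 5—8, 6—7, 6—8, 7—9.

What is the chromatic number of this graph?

4

4, 5, 6, 8 form a clique, so at least 4 colors are needed.
4 colors suffice: 1=b, 2=c, 3=a, 4=c, 5=a, 6=b, 7=c, 8=d, 9=a. Each edge has distinct colors on its endpoints.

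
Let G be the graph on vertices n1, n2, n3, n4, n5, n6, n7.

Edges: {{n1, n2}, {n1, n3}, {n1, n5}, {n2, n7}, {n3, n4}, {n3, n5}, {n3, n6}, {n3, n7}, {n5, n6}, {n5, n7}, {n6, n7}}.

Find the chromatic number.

4

n3, n5, n6, n7 are mutually adjacent (a clique of size 4), so at least 4 colors are needed.
4 colors suffice: color 1 → {n2, n3}; color 2 → {n4, n5}; color 3 → {n1, n7}; color 4 → {n6}. No two adjacent vertices share a color.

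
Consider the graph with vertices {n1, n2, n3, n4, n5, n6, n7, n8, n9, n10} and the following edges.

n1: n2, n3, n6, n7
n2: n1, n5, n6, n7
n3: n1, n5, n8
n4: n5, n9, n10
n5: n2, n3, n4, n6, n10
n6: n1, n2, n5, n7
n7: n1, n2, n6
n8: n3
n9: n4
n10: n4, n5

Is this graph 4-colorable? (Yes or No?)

Yes

The chromatic number is 4. n1, n2, n6, n7 are pairwise adjacent (a clique of size 4), so at least 4 colors are needed.
4 colors suffice: color 1 → {n1, n5, n8, n9}; color 2 → {n3, n4, n6}; color 3 → {n2, n10}; color 4 → {n7}.
That is already a proper 4-coloring.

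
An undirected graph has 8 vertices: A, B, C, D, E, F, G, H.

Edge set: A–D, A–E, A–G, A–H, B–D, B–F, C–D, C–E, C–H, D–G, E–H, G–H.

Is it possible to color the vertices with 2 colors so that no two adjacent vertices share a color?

A, D, G form a triangle, so at least 3 colors are needed.
So 2 colors are not enough.

No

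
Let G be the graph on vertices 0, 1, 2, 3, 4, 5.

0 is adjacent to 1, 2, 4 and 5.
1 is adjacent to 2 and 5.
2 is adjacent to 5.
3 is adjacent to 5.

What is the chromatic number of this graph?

0, 1, 2, 5 are pairwise adjacent (a clique of size 4), so at least 4 colors are needed.
A valid assignment using 4 colors: 0=blue, 1=yellow, 2=green, 3=blue, 4=red, 5=red. Each edge has distinct colors on its endpoints.

4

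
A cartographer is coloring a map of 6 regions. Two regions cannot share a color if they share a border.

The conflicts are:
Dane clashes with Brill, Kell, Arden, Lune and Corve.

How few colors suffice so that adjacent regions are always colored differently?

2

Dane and Arden conflict, so at least 2 colors are needed.
One proper 2-coloring: Dane=1, Brill=2, Kell=2, Arden=2, Lune=2, Corve=2. Each listed conflict is separated.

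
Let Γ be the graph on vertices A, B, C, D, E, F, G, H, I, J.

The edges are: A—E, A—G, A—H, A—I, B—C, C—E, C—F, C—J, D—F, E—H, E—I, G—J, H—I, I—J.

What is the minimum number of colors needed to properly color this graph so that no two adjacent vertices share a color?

A, E, H, I form a clique, so at least 4 colors are needed.
4 colors suffice: color 1 → {A, C, D}; color 2 → {B, F, G, I}; color 3 → {E, J}; color 4 → {H}. Each edge has distinct colors on its endpoints.

4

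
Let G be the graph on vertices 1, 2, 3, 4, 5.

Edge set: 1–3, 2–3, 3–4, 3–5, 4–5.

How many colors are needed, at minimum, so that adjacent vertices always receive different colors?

3, 4, 5 form a triangle, so at least 3 colors are needed.
3 colors suffice: color a → {3}; color b → {1, 2, 5}; color c → {4}. Each edge has distinct colors on its endpoints.

3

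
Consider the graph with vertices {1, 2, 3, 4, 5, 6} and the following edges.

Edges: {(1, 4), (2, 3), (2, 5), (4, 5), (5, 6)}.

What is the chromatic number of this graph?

2

1 and 4 are adjacent, so at least 2 colors are needed.
2 colors suffice: color a → {1, 3, 5}; color b → {2, 4, 6}. No two adjacent vertices share a color.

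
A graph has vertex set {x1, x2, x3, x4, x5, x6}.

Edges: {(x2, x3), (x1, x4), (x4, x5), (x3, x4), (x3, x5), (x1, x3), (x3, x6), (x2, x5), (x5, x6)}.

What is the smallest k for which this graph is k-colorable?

x1, x3, x4 are pairwise adjacent, so at least 3 colors are needed.
One proper 3-coloring: x1=2, x2=3, x3=1, x4=3, x5=2, x6=3. Each edge has distinct colors on its endpoints.

3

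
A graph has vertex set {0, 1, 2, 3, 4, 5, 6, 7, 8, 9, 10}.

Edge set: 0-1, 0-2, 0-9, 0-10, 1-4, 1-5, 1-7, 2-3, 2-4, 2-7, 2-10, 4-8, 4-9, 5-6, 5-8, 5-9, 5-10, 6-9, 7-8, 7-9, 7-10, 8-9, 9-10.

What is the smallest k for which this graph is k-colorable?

3

7, 8, 9 are pairwise adjacent, so at least 3 colors are needed.
3 colors suffice: 0=green, 1=red, 2=red, 3=blue, 4=green, 5=green, 6=blue, 7=green, 8=blue, 9=red, 10=blue. Each edge has distinct colors on its endpoints.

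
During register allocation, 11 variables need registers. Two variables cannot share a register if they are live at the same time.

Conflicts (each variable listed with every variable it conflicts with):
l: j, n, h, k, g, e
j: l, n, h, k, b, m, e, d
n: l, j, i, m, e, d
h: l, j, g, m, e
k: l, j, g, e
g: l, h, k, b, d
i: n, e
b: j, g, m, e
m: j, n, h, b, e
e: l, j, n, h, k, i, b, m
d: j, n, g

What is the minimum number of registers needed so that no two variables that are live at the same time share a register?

j, b, m, e pairwise conflict, so at least 4 registers are needed.
4 registers suffice: register 1 → {j, g, i}; register 2 → {e, d}; register 3 → {l, m}; register 4 → {n, h, k, b}. No two conflicting variables share a register.

4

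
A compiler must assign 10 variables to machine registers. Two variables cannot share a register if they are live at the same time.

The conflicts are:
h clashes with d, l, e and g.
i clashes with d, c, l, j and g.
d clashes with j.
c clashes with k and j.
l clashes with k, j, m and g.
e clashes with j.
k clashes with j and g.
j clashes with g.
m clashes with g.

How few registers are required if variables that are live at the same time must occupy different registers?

4

l, k, j, g are mutually in conflict, so at least 4 registers are needed.
4 registers suffice: register 1 → {h, j, m}; register 2 → {d, c, l, e}; register 3 → {g}; register 4 → {i, k}. No two conflicting variables share a register.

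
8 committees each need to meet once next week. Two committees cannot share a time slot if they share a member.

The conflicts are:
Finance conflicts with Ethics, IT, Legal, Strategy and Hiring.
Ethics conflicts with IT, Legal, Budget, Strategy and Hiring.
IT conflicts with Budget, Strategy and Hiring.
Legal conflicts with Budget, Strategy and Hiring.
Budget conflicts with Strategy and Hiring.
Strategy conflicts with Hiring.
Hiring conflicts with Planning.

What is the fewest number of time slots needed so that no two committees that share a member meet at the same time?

Finance, Ethics, IT, Strategy, Hiring all conflict with each other, so at least 5 time slots are needed.
5 time slots suffice: time slot 1 → {Hiring}; time slot 2 → {Ethics, Planning}; time slot 3 → {Strategy}; time slot 4 → {Finance, Budget}; time slot 5 → {IT, Legal}. No two conflicting committees share a time slot.

5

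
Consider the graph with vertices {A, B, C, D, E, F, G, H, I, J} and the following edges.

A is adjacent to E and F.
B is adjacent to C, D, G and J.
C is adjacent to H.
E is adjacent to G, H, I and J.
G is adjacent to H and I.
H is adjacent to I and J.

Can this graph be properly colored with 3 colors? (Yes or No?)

No

E, G, H, I form a clique, so at least 4 colors are needed.
So 3 colors are not enough.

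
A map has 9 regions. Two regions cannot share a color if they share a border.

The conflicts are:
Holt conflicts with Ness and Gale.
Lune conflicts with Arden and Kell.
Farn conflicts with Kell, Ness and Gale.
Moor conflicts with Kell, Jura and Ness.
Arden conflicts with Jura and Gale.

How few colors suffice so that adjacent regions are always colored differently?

3

The cycle Kell-Lune-Arden-Gale-Farn-Kell has odd length 5, so it cannot be 2-colored; at least 3 colors are needed.
3 colors suffice: color 1 → {Holt, Farn, Moor, Arden}; color 2 → {Kell, Jura, Ness, Gale}; color 3 → {Lune}. Every pair that conflicts lands in different colors.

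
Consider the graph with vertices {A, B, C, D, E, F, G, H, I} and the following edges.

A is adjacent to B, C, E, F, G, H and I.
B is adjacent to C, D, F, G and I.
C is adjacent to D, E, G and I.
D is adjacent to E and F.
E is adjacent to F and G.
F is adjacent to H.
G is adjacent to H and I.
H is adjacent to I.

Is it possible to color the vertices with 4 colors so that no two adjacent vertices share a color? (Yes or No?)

No

A, B, C, G, I are mutually adjacent (a clique of size 5), so at least 5 colors are needed.
So 4 colors are not enough.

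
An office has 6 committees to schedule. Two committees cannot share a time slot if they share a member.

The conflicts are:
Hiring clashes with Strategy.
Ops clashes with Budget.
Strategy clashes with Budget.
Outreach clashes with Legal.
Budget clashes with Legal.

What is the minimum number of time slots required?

2

Strategy and Budget conflict, so at least 2 time slots are needed.
Using 2 time slots: Hiring=1, Ops=2, Strategy=2, Outreach=1, Budget=1, Legal=2. No two conflicting committees share a time slot.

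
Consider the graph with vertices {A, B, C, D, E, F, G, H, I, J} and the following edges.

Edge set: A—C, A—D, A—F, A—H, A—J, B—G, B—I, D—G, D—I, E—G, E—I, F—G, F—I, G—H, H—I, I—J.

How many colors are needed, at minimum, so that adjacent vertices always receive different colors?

A and J are adjacent, so at least 2 colors are needed.
A valid assignment using 2 colors: A=red, B=blue, C=blue, D=blue, E=blue, F=blue, G=red, H=blue, I=red, J=blue. Each edge has distinct colors on its endpoints.

2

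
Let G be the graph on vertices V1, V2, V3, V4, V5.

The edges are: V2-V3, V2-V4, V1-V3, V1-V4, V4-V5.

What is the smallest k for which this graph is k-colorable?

2

V4 and V5 are adjacent, so at least 2 colors are needed.
2 colors suffice: color R → {V3, V4}; color B → {V1, V2, V5}. Every edge joins two different colors.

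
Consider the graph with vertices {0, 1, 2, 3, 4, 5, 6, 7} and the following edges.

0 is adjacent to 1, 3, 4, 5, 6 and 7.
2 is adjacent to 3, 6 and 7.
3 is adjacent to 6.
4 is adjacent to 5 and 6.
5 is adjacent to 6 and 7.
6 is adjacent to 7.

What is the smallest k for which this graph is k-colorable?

4

0, 4, 5, 6 form a clique, so at least 4 colors are needed.
4 colors suffice: color red → {0, 2}; color blue → {1, 6}; color green → {3, 4, 7}; color yellow → {5}. Each edge has distinct colors on its endpoints.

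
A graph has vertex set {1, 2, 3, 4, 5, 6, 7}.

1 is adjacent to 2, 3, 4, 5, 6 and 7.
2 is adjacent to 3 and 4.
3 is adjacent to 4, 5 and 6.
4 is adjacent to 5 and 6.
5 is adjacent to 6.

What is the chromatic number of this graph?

1, 3, 4, 5, 6 form a clique, so at least 5 colors are needed.
5 colors suffice: 1=a, 2=d, 3=c, 4=b, 5=e, 6=d, 7=b. No two adjacent vertices share a color.

5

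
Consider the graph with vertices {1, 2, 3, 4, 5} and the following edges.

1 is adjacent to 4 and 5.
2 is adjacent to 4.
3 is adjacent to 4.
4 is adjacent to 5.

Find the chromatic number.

3

1, 4, 5 are mutually adjacent, so at least 3 colors are needed.
A valid assignment using 3 colors: 1=b, 2=b, 3=b, 4=a, 5=c. Every edge joins two different colors.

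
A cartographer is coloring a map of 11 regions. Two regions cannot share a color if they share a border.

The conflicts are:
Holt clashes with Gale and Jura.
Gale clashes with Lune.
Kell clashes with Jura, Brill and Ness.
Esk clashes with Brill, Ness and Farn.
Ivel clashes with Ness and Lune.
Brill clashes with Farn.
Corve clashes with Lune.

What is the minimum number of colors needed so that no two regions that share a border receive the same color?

Esk, Brill, Farn are mutually in conflict, so at least 3 colors are needed.
3 colors suffice: color 1 → {Jura, Brill, Ness, Lune}; color 2 → {Holt, Kell, Esk, Ivel, Corve}; color 3 → {Gale, Farn}. Every pair that conflicts lands in different colors.

3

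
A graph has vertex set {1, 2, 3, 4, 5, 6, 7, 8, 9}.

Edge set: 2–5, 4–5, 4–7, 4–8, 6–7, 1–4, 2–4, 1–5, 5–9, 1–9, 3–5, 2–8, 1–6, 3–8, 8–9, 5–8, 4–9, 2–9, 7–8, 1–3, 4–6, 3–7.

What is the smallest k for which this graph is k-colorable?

2, 4, 5, 8, 9 form a clique, so at least 5 colors are needed.
One proper 5-coloring: 1=green, 2=purple, 3=red, 4=red, 5=blue, 6=yellow, 7=blue, 8=green, 9=yellow. No two adjacent vertices share a color.

5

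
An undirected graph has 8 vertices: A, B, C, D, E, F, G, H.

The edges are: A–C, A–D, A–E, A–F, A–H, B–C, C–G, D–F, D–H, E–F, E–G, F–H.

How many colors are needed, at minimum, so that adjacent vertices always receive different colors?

A, D, F, H are mutually adjacent (a clique of size 4), so at least 4 colors are needed.
One proper 4-coloring: A=red, B=red, C=blue, D=green, E=green, F=blue, G=red, H=yellow. Every edge joins two different colors.

4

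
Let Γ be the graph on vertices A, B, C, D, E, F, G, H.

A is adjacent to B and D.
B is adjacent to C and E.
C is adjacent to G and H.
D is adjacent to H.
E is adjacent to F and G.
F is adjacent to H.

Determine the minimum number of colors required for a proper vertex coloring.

The cycle C-H-D-A-B-C has odd length 5, so it cannot be 2-colored; at least 3 colors are needed.
3 colors suffice: color 1 → {B, G, H}; color 2 → {C, D, E}; color 3 → {A, F}. Every edge joins two different colors.

3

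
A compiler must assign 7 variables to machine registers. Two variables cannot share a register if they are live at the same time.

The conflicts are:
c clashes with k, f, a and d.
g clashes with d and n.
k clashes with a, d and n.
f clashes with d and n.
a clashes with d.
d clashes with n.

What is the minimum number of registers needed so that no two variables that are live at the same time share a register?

c, k, a, d all conflict with each other, so at least 4 registers are needed.
Using 4 registers: c=2, g=3, k=3, f=3, a=4, d=1, n=2. No two conflicting variables share a register.

4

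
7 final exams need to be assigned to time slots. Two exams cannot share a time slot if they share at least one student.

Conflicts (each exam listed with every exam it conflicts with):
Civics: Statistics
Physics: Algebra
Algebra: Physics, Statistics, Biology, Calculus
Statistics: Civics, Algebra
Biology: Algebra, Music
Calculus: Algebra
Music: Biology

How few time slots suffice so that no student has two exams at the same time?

2

Algebra and Calculus conflict, so at least 2 time slots are needed.
2 time slots suffice: time slot 1 → {Civics, Algebra, Music}; time slot 2 → {Physics, Statistics, Biology, Calculus}. Every pair that conflicts lands in different time slots.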